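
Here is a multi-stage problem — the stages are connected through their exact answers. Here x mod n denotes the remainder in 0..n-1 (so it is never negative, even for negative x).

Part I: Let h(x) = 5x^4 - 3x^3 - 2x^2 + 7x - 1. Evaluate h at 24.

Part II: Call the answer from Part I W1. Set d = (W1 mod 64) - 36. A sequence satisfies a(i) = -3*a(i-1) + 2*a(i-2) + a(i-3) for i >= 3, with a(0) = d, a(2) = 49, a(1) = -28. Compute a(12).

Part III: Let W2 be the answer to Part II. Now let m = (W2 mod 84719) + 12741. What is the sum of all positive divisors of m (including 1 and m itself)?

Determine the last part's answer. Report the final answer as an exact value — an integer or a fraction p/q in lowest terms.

Part I: 5*(24)^4 - 3*(24)^3 - 2*(24)^2 + 7*(24)^1 - 1 = (1658880) + (-41472) + (-1152) + (168) + (-1) = 1616423; answer 1616423
Part II: W1 = 1616423; d = 3; a(3) = -3*(49) + 2*(-28) + 1*(3) = -200; iterating: a(3)=-200, a(4)=670, a(5)=-2361, a(6)=8223, a(7)=-28721, a(8)=100248, a(9)=-349963, a(10)=1221664, a(11)=-4264670, a(12)=14887375; answer 14887375
Part III: W2 = 14887375; m = 74291; 74291 = 7 * 10613; sigma = (1 + 7) * (1 + 10613) = 8 * 10614 = 84912; answer 84912

84912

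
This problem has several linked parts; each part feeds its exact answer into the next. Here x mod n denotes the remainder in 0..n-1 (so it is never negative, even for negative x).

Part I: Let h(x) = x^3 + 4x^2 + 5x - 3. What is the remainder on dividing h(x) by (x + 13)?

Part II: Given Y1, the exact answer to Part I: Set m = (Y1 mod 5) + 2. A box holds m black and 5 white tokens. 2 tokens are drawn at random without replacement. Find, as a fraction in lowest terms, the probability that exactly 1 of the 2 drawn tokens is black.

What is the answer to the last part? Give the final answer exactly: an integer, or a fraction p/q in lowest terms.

Part I: remainder = value at the root: 1*(-13)^3 + 4*(-13)^2 + 5*(-13)^1 - 3 = (-2197) + (676) + (-65) + (-3) = -1589; answer -1589
Part II: Y1 = -1589; m = 3; total draws C(8,2) = 28; favorable C(3,1)*C(5,1) = 15; P = 15/28; answer 15/28

15/28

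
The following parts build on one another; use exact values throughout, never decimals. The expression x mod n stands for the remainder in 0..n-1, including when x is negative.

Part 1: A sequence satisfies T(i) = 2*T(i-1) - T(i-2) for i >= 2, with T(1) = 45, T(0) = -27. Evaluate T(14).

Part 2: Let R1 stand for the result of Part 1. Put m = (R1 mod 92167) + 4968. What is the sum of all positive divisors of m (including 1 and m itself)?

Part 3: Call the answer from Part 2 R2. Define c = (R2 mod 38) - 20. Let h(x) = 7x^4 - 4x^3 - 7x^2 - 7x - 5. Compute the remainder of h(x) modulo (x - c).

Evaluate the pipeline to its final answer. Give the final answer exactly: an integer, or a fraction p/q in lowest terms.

Part 1: T(2) = 2*(45) - 1*(-27) = 117; iterating: T(2)=117, T(3)=189, T(4)=261, T(5)=333, T(6)=405, T(7)=477, T(8)=549, T(9)=621, T(10)=693, T(11)=765, T(12)=837, T(13)=909, T(14)=981; answer 981
Part 2: R1 = 981; m = 5949; 5949 = 3^2 * 661; sigma = (1 + 3 + 9) * (1 + 661) = 13 * 662 = 8606; answer 8606
Part 3: R2 = 8606; c = -2; remainder = value at the root: 7*(-2)^4 - 4*(-2)^3 - 7*(-2)^2 - 7*(-2)^1 - 5 = (112) + (32) + (-28) + (14) + (-5) = 125; answer 125

125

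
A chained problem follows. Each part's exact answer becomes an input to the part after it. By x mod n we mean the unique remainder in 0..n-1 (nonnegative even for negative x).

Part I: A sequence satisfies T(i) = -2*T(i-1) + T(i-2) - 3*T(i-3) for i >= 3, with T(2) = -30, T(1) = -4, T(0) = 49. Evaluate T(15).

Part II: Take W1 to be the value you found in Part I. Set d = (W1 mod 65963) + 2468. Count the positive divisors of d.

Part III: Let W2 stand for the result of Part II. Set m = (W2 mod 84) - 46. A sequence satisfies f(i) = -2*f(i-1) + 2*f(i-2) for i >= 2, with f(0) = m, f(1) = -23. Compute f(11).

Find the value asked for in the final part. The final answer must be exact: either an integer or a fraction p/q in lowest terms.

88032

Part I: T(3) = -2*(-30) + 1*(-4) - 3*(49) = -91; iterating: T(3)=-91, T(4)=164, T(5)=-329, T(6)=1095, T(7)=-3011, T(8)=8104, T(9)=-22504, T(10)=62145, T(11)=-171106, T(12)=471869, T(13)=-1301279, T(14)=3587745, T(15)=-9892376; answer -9892376
Part II: W1 = -9892376; d = 4542; 4542 = 2 * 3 * 757; number of divisors = (1+1) * (1+1) * (1+1) = 8; answer 8
Part III: W2 = 8; m = -38; f(2) = -2*(-23) + 2*(-38) = -30; iterating: f(2)=-30, f(3)=14, f(4)=-88, f(5)=204, f(6)=-584, f(7)=1576, f(8)=-4320, f(9)=11792, f(10)=-32224, f(11)=88032; answer 88032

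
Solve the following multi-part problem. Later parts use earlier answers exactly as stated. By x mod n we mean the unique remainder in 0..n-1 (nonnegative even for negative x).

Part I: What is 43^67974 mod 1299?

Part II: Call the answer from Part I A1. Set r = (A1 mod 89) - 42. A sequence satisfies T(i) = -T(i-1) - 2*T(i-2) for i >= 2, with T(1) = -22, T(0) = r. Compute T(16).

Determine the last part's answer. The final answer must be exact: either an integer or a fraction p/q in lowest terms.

Part I: squarings mod 1299: 43^1=43, 43^2=550, 43^4=1132, 43^8=610, 43^16=586, 43^32=460, 43^64=1162, 43^128=583, 43^256=850, 43^512=256, 43^1024=586, 43^2048=460, 43^4096=1162, 43^8192=583, 43^16384=850, 43^32768=256, 43^65536=586; 43^67974 = 43^2 * 43^4 * 43^128 * 43^256 * 43^2048 * 43^65536 = 379 (mod 1299); answer 379
Part II: A1 = 379; r = -19; T(2) = -1*(-22) - 2*(-19) = 60; iterating: T(2)=60, T(3)=-16, T(4)=-104, T(5)=136, T(6)=72, T(7)=-344, T(8)=200, T(9)=488, T(10)=-888, T(11)=-88, T(12)=1864, T(13)=-1688, T(14)=-2040, T(15)=5416, T(16)=-1336; answer -1336

-1336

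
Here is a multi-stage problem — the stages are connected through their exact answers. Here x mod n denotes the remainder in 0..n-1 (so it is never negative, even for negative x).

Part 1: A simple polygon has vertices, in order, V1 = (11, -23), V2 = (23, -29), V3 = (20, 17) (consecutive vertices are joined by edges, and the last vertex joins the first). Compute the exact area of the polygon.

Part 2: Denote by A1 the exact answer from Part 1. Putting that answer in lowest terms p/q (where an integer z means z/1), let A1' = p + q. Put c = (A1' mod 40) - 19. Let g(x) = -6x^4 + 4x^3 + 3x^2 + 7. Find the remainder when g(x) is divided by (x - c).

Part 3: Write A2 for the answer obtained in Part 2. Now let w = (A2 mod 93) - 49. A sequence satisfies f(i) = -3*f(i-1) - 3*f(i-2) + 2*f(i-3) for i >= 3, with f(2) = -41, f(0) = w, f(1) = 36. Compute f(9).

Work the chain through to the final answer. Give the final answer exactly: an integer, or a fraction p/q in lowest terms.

Part 1: cross terms: (11*-29 - 23*-23)=210, (23*17 - 20*-29)=971, (20*-23 - 11*17)=-647; twice the area = |534| = 534; area = 267; answer 267
Part 2: A1 = 267; threaded value p + q = 268; c = 9; remainder = value at the root: -6*(9)^4 + 4*(9)^3 + 3*(9)^2 + 7 = (-39366) + (2916) + (243) + (7) = -36200; answer -36200
Part 3: A2 = -36200; w = 21; f(3) = -3*(-41) - 3*(36) + 2*(21) = 57; iterating: f(3)=57, f(4)=24, f(5)=-325, f(6)=1017, f(7)=-2028, f(8)=2383, f(9)=969; answer 969

969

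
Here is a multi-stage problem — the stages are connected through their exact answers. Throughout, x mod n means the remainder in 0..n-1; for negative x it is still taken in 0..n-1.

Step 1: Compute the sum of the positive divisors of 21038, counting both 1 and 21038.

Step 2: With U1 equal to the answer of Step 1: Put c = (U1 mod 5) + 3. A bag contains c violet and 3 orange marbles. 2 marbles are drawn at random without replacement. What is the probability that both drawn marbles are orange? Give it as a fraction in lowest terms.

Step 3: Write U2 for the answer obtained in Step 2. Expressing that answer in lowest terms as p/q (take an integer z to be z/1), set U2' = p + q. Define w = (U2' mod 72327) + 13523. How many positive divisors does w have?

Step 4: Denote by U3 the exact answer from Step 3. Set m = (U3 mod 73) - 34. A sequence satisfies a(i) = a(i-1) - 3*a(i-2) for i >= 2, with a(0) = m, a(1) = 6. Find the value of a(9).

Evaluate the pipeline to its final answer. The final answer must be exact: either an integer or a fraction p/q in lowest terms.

Step 1: 21038 = 2 * 67 * 157; sigma = (1 + 2) * (1 + 67) * (1 + 157) = 3 * 68 * 158 = 32232; answer 32232
Step 2: U1 = 32232; c = 5; total draws C(8,2) = 28; favorable C(3,2) = 3; P = 3/28; answer 3/28
Step 3: U2 = 3/28; threaded value p + q = 31; w = 13554; 13554 = 2 * 3^3 * 251; number of divisors = (1+1) * (3+1) * (1+1) = 16; answer 16
Step 4: U3 = 16; m = -18; a(2) = 1*(6) - 3*(-18) = 60; iterating: a(2)=60, a(3)=42, a(4)=-138, a(5)=-264, a(6)=150, a(7)=942, a(8)=492, a(9)=-2334; answer -2334

-2334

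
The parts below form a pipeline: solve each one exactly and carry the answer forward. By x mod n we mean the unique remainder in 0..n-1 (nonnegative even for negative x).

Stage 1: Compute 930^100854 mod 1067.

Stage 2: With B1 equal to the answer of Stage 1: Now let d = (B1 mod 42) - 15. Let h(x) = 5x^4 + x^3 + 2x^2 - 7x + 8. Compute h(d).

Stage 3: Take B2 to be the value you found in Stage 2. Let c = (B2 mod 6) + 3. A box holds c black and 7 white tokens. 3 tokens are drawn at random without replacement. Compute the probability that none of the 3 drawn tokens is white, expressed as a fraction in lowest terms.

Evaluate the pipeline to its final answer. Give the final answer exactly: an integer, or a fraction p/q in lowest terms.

Stage 1: squarings mod 1067: 930^1=930, 930^2=630, 930^4=1043, 930^8=576, 930^16=1006, 930^32=520, 930^64=449, 930^128=1005, 930^256=643, 930^512=520, 930^1024=449, 930^2048=1005, 930^4096=643, 930^8192=520, 930^16384=449, 930^32768=1005, 930^65536=643; 930^100854 = 930^2 * 930^4 * 930^16 * 930^32 * 930^64 * 930^128 * 930^256 * 930^2048 * 930^32768 * 930^65536 = 570 (mod 1067); answer 570
Stage 2: B1 = 570; d = 9; 5*(9)^4 + 1*(9)^3 + 2*(9)^2 - 7*(9)^1 + 8 = (32805) + (729) + (162) + (-63) + (8) = 33641; answer 33641
Stage 3: B2 = 33641; c = 8; total draws C(15,3) = 455; favorable C(8,3) = 56; P = 8/65; answer 8/65

8/65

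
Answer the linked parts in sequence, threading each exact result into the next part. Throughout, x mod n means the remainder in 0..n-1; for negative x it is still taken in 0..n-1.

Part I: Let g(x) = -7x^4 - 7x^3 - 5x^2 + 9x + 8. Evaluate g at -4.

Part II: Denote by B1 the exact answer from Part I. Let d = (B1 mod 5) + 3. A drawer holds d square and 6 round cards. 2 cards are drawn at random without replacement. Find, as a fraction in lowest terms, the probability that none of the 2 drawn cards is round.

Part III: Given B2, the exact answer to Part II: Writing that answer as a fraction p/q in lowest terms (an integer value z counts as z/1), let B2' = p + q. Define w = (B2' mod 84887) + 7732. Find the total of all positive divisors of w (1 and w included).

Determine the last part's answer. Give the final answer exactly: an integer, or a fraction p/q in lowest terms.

Part I: -7*(-4)^4 - 7*(-4)^3 - 5*(-4)^2 + 9*(-4)^1 + 8 = (-1792) + (448) + (-80) + (-36) + (8) = -1452; answer -1452
Part II: B1 = -1452; d = 6; total draws C(12,2) = 66; favorable C(6,2) = 15; P = 5/22; answer 5/22
Part III: B2 = 5/22; threaded value p + q = 27; w = 7759; 7759 is prime, so its only divisors are 1 and 7759; sigma = 1 + 7759 = 7760; answer 7760

7760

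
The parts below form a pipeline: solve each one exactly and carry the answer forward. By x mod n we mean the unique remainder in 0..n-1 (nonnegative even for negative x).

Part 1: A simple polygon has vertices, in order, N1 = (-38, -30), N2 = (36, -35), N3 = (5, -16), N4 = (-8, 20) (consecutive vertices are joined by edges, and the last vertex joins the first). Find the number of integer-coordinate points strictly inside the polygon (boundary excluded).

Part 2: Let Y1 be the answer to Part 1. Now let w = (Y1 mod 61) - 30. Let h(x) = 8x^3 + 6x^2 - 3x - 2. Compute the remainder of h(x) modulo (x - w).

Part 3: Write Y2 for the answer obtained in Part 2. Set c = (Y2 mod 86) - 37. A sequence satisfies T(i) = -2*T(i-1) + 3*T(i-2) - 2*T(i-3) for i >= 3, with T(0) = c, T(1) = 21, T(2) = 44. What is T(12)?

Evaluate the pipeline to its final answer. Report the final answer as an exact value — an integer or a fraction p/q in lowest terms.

223908

Part 1: cross terms: (-38*-35 - 36*-30)=2410, (36*-16 - 5*-35)=-401, (5*20 - -8*-16)=-28, (-8*-30 - -38*20)=1000; twice the area = |2981| = 2981; area = 2981/2; boundary points = 1 + 1 + 1 + 10 = 13; strictly interior points = area - boundary/2 + 1 = 1485; answer 1485
Part 2: Y1 = 1485; w = -9; remainder = value at the root: 8*(-9)^3 + 6*(-9)^2 - 3*(-9)^1 - 2 = (-5832) + (486) + (27) + (-2) = -5321; answer -5321
Part 3: Y2 = -5321; c = -26; T(3) = -2*(44) + 3*(21) - 2*(-26) = 27; iterating: T(3)=27, T(4)=36, T(5)=-79, T(6)=212, T(7)=-733, T(8)=2260, T(9)=-7143, T(10)=22532, T(11)=-71013, T(12)=223908; answer 223908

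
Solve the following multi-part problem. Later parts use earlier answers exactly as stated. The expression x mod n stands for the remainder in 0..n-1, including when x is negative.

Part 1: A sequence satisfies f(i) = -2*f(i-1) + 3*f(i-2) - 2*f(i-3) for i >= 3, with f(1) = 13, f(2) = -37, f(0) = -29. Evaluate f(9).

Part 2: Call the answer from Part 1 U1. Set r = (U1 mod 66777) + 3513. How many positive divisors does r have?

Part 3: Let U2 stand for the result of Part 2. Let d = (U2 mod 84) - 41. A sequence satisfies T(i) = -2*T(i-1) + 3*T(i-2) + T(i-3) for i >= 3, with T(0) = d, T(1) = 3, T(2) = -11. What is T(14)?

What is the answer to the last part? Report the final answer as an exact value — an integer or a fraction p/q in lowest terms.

Part 1: f(3) = -2*(-37) + 3*(13) - 2*(-29) = 171; iterating: f(3)=171, f(4)=-479, f(5)=1545, f(6)=-4869, f(7)=15331, f(8)=-48359, f(9)=152449; answer 152449
Part 2: U1 = 152449; r = 22408; 22408 = 2^3 * 2801; number of divisors = (3+1) * (1+1) = 8; answer 8
Part 3: U2 = 8; d = -33; T(3) = -2*(-11) + 3*(3) + 1*(-33) = -2; iterating: T(3)=-2, T(4)=-26, T(5)=35, T(6)=-150, T(7)=379, T(8)=-1173, T(9)=3333, T(10)=-9806, T(11)=28438, T(12)=-82961, T(13)=241430, T(14)=-703305; answer -703305

-703305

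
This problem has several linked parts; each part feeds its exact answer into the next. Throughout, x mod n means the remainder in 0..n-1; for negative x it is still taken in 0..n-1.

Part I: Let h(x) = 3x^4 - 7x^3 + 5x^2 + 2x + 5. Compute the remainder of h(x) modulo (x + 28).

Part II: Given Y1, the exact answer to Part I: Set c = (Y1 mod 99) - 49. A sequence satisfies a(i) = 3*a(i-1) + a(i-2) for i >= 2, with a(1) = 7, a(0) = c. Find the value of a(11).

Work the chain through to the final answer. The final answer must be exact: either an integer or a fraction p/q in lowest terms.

-337580

Part I: remainder = value at the root: 3*(-28)^4 - 7*(-28)^3 + 5*(-28)^2 + 2*(-28)^1 + 5 = (1843968) + (153664) + (3920) + (-56) + (5) = 2001501; answer 2001501
Part II: Y1 = 2001501; c = -31; a(2) = 3*(7) + 1*(-31) = -10; iterating: a(2)=-10, a(3)=-23, a(4)=-79, a(5)=-260, a(6)=-859, a(7)=-2837, a(8)=-9370, a(9)=-30947, a(10)=-102211, a(11)=-337580; answer -337580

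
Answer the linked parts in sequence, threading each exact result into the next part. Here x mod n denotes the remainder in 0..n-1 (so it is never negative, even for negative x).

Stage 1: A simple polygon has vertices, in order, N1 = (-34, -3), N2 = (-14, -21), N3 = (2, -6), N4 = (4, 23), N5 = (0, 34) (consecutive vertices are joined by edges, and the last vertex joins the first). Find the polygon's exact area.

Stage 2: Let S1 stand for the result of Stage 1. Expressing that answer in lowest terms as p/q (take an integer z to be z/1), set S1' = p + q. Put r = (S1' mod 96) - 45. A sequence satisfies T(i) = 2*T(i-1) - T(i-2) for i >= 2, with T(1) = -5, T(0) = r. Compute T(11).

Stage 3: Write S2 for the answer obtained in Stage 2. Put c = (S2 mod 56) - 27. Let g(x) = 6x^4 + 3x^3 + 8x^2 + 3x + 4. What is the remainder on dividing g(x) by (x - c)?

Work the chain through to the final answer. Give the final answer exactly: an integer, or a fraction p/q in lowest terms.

8734

Stage 1: cross terms: (-34*-21 - -14*-3)=672, (-14*-6 - 2*-21)=126, (2*23 - 4*-6)=70, (4*34 - 0*23)=136, (0*-3 - -34*34)=1156; twice the area = |2160| = 2160; area = 1080; answer 1080
Stage 2: S1 = 1080; threaded value p + q = 1081; r = -20; T(2) = 2*(-5) - 1*(-20) = 10; iterating: T(2)=10, T(3)=25, T(4)=40, T(5)=55, T(6)=70, T(7)=85, T(8)=100, T(9)=115, T(10)=130, T(11)=145; answer 145
Stage 3: S2 = 145; c = 6; remainder = value at the root: 6*(6)^4 + 3*(6)^3 + 8*(6)^2 + 3*(6)^1 + 4 = (7776) + (648) + (288) + (18) + (4) = 8734; answer 8734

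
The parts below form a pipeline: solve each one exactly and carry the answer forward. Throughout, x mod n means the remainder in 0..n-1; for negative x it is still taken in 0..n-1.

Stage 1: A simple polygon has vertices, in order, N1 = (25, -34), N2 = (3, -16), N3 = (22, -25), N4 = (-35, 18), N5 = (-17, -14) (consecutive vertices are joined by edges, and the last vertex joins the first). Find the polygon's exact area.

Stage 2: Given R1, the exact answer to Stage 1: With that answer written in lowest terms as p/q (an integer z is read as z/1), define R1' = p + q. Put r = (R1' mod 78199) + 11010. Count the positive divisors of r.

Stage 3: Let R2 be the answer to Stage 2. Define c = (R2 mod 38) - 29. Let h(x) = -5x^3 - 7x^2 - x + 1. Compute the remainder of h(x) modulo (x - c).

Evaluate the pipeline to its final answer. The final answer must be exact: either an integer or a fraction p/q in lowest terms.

Stage 1: cross terms: (25*-16 - 3*-34)=-298, (3*-25 - 22*-16)=277, (22*18 - -35*-25)=-479, (-35*-14 - -17*18)=796, (-17*-34 - 25*-14)=928; twice the area = |1224| = 1224; area = 612; answer 612
Stage 2: R1 = 612; threaded value p + q = 613; r = 11623; 11623 = 59 * 197; number of divisors = (1+1) * (1+1) = 4; answer 4
Stage 3: R2 = 4; c = -25; remainder = value at the root: -5*(-25)^3 - 7*(-25)^2 - 1*(-25)^1 + 1 = (78125) + (-4375) + (25) + (1) = 73776; answer 73776

73776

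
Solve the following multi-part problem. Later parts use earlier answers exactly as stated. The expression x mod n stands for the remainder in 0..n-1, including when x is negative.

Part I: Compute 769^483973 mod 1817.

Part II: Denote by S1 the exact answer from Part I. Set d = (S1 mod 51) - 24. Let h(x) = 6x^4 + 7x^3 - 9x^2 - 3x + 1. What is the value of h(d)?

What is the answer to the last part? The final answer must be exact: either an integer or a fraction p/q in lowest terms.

Part I: squarings mod 1817: 769^1=769, 769^2=836, 769^4=1168, 769^8=1474, 769^16=1361, 769^32=798, 769^64=854, 769^128=699, 769^256=1645, 769^512=512, 769^1024=496, 769^2048=721, 769^4096=179, 769^8192=1152, 769^16384=694, 769^32768=131, 769^65536=808, 769^131072=561, 769^262144=380; 769^483973 = 769^1 * 769^4 * 769^128 * 769^512 * 769^8192 * 769^16384 * 769^65536 * 769^131072 * 769^262144 = 1673 (mod 1817); answer 1673
Part II: S1 = 1673; d = 17; 6*(17)^4 + 7*(17)^3 - 9*(17)^2 - 3*(17)^1 + 1 = (501126) + (34391) + (-2601) + (-51) + (1) = 532866; answer 532866

532866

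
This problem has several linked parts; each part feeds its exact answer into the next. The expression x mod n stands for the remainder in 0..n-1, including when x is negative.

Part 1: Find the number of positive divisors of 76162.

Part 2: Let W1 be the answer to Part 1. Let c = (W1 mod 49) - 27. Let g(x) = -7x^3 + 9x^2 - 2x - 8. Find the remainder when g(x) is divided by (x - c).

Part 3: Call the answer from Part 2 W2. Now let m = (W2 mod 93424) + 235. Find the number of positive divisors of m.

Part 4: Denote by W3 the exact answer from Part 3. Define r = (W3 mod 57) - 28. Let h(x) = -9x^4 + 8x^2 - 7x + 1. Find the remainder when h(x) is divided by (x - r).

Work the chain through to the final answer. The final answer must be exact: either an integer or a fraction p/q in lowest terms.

Part 1: 76162 = 2 * 113 * 337; number of divisors = (1+1) * (1+1) * (1+1) = 8; answer 8
Part 2: W1 = 8; c = -19; remainder = value at the root: -7*(-19)^3 + 9*(-19)^2 - 2*(-19)^1 - 8 = (48013) + (3249) + (38) + (-8) = 51292; answer 51292
Part 3: W2 = 51292; m = 51527; 51527 = 7 * 17 * 433; number of divisors = (1+1) * (1+1) * (1+1) = 8; answer 8
Part 4: W3 = 8; r = -20; remainder = value at the root: -9*(-20)^4 + 8*(-20)^2 - 7*(-20)^1 + 1 = (-1440000) + (3200) + (140) + (1) = -1436659; answer -1436659

-1436659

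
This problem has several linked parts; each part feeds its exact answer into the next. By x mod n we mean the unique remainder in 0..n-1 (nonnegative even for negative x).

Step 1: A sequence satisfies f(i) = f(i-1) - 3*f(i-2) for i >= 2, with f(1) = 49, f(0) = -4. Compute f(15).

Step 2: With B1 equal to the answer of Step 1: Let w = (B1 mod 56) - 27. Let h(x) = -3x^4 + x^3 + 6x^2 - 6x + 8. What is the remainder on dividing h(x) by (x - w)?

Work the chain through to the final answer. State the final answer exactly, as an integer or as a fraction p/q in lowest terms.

Step 1: f(2) = 1*(49) - 3*(-4) = 61; iterating: f(2)=61, f(3)=-86, f(4)=-269, f(5)=-11, f(6)=796, f(7)=829, f(8)=-1559, f(9)=-4046, f(10)=631, f(11)=12769, f(12)=10876, f(13)=-27431, f(14)=-60059, f(15)=22234; answer 22234
Step 2: B1 = 22234; w = -25; remainder = value at the root: -3*(-25)^4 + 1*(-25)^3 + 6*(-25)^2 - 6*(-25)^1 + 8 = (-1171875) + (-15625) + (3750) + (150) + (8) = -1183592; answer -1183592

-1183592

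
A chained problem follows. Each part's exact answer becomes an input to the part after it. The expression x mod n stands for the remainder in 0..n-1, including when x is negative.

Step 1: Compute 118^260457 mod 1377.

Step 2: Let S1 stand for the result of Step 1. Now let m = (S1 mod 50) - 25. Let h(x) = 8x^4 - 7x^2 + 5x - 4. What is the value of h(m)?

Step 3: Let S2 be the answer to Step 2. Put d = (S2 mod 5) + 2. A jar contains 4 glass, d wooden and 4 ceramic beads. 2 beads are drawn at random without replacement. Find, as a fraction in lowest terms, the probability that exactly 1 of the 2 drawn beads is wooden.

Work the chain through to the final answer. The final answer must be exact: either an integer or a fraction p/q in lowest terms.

Step 1: squarings mod 1377: 118^1=118, 118^2=154, 118^4=307, 118^8=613, 118^16=1225, 118^32=1072, 118^64=766, 118^128=154, 118^256=307, 118^512=613, 118^1024=1225, 118^2048=1072, 118^4096=766, 118^8192=154, 118^16384=307, 118^32768=613, 118^65536=1225, 118^131072=1072; 118^260457 = 118^1 * 118^8 * 118^32 * 118^64 * 118^256 * 118^2048 * 118^4096 * 118^8192 * 118^16384 * 118^32768 * 118^65536 * 118^131072 = 1189 (mod 1377); answer 1189
Step 2: S1 = 1189; m = 14; 8*(14)^4 - 7*(14)^2 + 5*(14)^1 - 4 = (307328) + (-1372) + (70) + (-4) = 306022; answer 306022
Step 3: S2 = 306022; d = 4; total draws C(12,2) = 66; favorable C(4,1)*C(8,1) = 32; P = 16/33; answer 16/33

16/33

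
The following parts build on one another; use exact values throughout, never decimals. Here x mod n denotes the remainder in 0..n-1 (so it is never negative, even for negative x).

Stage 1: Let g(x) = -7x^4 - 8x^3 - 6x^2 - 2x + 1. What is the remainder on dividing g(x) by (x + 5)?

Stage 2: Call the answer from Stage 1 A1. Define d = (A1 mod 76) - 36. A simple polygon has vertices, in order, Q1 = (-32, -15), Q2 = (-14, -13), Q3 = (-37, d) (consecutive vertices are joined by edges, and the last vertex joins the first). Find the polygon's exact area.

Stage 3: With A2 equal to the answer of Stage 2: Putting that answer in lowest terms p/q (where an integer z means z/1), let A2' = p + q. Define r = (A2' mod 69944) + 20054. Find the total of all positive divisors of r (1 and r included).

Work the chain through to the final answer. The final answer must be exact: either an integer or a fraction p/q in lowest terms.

20394

Stage 1: remainder = value at the root: -7*(-5)^4 - 8*(-5)^3 - 6*(-5)^2 - 2*(-5)^1 + 1 = (-4375) + (1000) + (-150) + (10) + (1) = -3514; answer -3514
Stage 2: A1 = -3514; d = 22; cross terms: (-32*-13 - -14*-15)=206, (-14*22 - -37*-13)=-789, (-37*-15 - -32*22)=1259; twice the area = |676| = 676; area = 338; answer 338
Stage 3: A2 = 338; threaded value p + q = 339; r = 20393; 20393 is prime, so its only divisors are 1 and 20393; sigma = 1 + 20393 = 20394; answer 20394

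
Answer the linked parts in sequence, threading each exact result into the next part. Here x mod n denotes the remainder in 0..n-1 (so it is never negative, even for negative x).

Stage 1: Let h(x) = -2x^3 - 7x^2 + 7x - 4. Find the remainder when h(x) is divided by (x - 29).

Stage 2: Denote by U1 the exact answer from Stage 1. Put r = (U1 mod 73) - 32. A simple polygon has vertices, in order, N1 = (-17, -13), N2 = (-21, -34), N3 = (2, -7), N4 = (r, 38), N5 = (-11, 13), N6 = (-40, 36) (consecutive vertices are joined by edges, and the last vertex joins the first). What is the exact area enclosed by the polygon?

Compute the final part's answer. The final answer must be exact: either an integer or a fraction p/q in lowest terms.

Stage 1: remainder = value at the root: -2*(29)^3 - 7*(29)^2 + 7*(29)^1 - 4 = (-48778) + (-5887) + (203) + (-4) = -54466; answer -54466
Stage 2: U1 = -54466; r = 33; cross terms: (-17*-34 - -21*-13)=305, (-21*-7 - 2*-34)=215, (2*38 - 33*-7)=307, (33*13 - -11*38)=847, (-11*36 - -40*13)=124, (-40*-13 - -17*36)=1132; twice the area = |2930| = 2930; area = 1465; answer 1465

1465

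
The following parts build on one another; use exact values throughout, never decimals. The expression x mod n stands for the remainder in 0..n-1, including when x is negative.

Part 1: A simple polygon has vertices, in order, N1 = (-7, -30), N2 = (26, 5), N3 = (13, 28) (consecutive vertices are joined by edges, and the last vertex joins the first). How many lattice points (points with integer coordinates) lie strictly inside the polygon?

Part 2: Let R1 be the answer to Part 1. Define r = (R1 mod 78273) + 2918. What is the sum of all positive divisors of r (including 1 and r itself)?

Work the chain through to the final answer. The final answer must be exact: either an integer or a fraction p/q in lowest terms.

6174

Part 1: cross terms: (-7*5 - 26*-30)=745, (26*28 - 13*5)=663, (13*-30 - -7*28)=-194; twice the area = |1214| = 1214; area = 607; boundary points = 1 + 1 + 2 = 4; strictly interior points = area - boundary/2 + 1 = 606; answer 606
Part 2: R1 = 606; r = 3524; 3524 = 2^2 * 881; sigma = (1 + 2 + 4) * (1 + 881) = 7 * 882 = 6174; answer 6174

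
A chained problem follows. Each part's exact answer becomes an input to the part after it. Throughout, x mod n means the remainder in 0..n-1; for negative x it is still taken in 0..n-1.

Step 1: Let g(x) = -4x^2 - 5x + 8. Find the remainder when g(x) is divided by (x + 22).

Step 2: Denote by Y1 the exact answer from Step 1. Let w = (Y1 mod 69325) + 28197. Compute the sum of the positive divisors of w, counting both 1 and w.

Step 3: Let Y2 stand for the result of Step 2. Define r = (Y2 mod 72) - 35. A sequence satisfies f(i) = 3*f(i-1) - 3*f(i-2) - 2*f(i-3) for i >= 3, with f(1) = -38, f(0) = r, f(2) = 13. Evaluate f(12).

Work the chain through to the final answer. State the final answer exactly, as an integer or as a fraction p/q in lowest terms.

23785

Step 1: remainder = value at the root: -4*(-22)^2 - 5*(-22)^1 + 8 = (-1936) + (110) + (8) = -1818; answer -1818
Step 2: Y1 = -1818; w = 95704; 95704 = 2^3 * 7 * 1709; sigma = (1 + 2 + 4 + 8) * (1 + 7) * (1 + 1709) = 15 * 8 * 1710 = 205200; answer 205200
Step 3: Y2 = 205200; r = -35; f(3) = 3*(13) - 3*(-38) - 2*(-35) = 223; iterating: f(3)=223, f(4)=706, f(5)=1423, f(6)=1705, f(7)=-566, f(8)=-9659, f(9)=-30689, f(10)=-61958, f(11)=-74489, f(12)=23785; answer 23785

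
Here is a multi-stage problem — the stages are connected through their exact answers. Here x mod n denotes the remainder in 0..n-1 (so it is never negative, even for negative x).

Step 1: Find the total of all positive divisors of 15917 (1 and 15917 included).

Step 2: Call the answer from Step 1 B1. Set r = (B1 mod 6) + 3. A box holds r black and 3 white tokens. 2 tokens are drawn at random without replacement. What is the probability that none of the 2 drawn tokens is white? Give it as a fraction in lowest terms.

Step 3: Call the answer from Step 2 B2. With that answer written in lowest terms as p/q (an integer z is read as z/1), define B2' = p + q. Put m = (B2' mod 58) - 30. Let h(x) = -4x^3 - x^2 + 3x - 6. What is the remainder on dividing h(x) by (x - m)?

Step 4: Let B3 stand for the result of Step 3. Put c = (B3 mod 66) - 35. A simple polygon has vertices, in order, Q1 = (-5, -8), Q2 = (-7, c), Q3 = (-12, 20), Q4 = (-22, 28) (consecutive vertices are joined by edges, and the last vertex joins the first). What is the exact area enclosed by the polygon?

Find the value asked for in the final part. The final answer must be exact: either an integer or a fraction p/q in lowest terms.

Step 1: 15917 = 11 * 1447; sigma = (1 + 11) * (1 + 1447) = 12 * 1448 = 17376; answer 17376
Step 2: B1 = 17376; r = 3; total draws C(6,2) = 15; favorable C(3,2) = 3; P = 1/5; answer 1/5
Step 3: B2 = 1/5; threaded value p + q = 6; m = -24; remainder = value at the root: -4*(-24)^3 - 1*(-24)^2 + 3*(-24)^1 - 6 = (55296) + (-576) + (-72) + (-6) = 54642; answer 54642
Step 4: B3 = 54642; c = 25; cross terms: (-5*25 - -7*-8)=-181, (-7*20 - -12*25)=160, (-12*28 - -22*20)=104, (-22*-8 - -5*28)=316; twice the area = |399| = 399; area = 399/2; answer 399/2

399/2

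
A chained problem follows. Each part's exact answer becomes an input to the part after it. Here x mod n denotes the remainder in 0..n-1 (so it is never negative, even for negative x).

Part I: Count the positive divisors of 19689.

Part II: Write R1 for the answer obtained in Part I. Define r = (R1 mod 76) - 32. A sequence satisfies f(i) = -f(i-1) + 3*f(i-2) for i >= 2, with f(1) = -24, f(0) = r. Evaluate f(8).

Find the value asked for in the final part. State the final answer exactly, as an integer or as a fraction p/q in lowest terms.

-2940

Part I: 19689 = 3 * 6563; number of divisors = (1+1) * (1+1) = 4; answer 4
Part II: R1 = 4; r = -28; f(2) = -1*(-24) + 3*(-28) = -60; iterating: f(2)=-60, f(3)=-12, f(4)=-168, f(5)=132, f(6)=-636, f(7)=1032, f(8)=-2940; answer -2940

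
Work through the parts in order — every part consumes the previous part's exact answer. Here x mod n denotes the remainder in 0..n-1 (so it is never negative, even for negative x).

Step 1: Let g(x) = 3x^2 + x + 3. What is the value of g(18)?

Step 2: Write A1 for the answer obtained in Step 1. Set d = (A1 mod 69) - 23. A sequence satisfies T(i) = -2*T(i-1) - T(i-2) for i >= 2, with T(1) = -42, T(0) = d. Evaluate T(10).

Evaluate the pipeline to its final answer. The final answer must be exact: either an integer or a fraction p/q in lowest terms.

Step 1: 3*(18)^2 + 1*(18)^1 + 3 = (972) + (18) + (3) = 993; answer 993
Step 2: A1 = 993; d = 4; T(2) = -2*(-42) - 1*(4) = 80; iterating: T(2)=80, T(3)=-118, T(4)=156, T(5)=-194, T(6)=232, T(7)=-270, T(8)=308, T(9)=-346, T(10)=384; answer 384

384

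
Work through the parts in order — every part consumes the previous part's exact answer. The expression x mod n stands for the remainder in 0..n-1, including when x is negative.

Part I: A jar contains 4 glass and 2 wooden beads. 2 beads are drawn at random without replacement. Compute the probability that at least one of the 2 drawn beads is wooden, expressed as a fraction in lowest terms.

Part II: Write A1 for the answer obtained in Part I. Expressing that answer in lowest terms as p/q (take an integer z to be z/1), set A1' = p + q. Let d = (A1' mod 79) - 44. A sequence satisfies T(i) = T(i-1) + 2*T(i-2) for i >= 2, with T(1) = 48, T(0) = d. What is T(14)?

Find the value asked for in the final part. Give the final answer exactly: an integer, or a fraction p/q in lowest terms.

Part I: total draws C(6,2) = 15; complement C(4,2) = 6; favorable 15 - 6 = 9; P = 3/5; answer 3/5
Part II: A1 = 3/5; threaded value p + q = 8; d = -36; T(2) = 1*(48) + 2*(-36) = -24; iterating: T(2)=-24, T(3)=72, T(4)=24, T(5)=168, T(6)=216, T(7)=552, T(8)=984, T(9)=2088, T(10)=4056, T(11)=8232, T(12)=16344, T(13)=32808, T(14)=65496; answer 65496

65496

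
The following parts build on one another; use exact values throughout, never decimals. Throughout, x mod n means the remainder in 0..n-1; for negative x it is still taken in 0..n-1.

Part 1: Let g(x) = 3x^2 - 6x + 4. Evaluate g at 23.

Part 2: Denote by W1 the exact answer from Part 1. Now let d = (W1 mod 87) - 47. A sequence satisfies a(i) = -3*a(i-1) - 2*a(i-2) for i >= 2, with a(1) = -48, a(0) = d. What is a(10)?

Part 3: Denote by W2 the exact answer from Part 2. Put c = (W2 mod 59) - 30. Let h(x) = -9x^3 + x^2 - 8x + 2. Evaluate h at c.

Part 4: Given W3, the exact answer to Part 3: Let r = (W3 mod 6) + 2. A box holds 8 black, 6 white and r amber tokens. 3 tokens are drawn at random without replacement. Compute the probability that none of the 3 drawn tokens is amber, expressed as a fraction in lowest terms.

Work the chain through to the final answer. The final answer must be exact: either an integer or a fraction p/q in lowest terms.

91/204

Part 1: 3*(23)^2 - 6*(23)^1 + 4 = (1587) + (-138) + (4) = 1453; answer 1453
Part 2: W1 = 1453; d = 14; a(2) = -3*(-48) - 2*(14) = 116; iterating: a(2)=116, a(3)=-252, a(4)=524, a(5)=-1068, a(6)=2156, a(7)=-4332, a(8)=8684, a(9)=-17388, a(10)=34796; answer 34796
Part 3: W2 = 34796; c = 15; -9*(15)^3 + 1*(15)^2 - 8*(15)^1 + 2 = (-30375) + (225) + (-120) + (2) = -30268; answer -30268
Part 4: W3 = -30268; r = 4; total draws C(18,3) = 816; favorable C(14,3) = 364; P = 91/204; answer 91/204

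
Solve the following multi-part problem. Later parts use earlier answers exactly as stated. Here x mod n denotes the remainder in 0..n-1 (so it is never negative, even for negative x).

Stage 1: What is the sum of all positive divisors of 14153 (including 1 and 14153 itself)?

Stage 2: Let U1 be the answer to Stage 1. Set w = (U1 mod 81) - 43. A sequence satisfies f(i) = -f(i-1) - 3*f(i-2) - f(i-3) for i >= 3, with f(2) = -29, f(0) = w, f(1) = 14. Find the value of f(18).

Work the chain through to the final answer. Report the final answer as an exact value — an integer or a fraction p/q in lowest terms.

100507

Stage 1: 14153 is prime, so its only divisors are 1 and 14153; sigma = 1 + 14153 = 14154; answer 14154
Stage 2: U1 = 14154; w = 17; f(3) = -1*(-29) - 3*(14) - 1*(17) = -30; iterating: f(3)=-30, f(4)=103, f(5)=16, f(6)=-295, f(7)=144, f(8)=725, f(9)=-862, f(10)=-1457, f(11)=3318, f(12)=1915, f(13)=-10412, f(14)=1349, f(15)=27972, f(16)=-21607, f(17)=-63658, f(18)=100507; answer 100507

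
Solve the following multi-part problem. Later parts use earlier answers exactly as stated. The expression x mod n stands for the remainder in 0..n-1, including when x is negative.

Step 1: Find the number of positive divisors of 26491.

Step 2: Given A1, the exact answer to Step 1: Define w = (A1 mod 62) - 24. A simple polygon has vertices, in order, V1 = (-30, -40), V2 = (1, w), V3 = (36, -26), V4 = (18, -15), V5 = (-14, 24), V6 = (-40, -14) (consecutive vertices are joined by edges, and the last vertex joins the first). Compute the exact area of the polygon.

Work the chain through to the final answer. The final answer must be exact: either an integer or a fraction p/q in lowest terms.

Step 1: 26491 = 59 * 449; number of divisors = (1+1) * (1+1) = 4; answer 4
Step 2: A1 = 4; w = -20; cross terms: (-30*-20 - 1*-40)=640, (1*-26 - 36*-20)=694, (36*-15 - 18*-26)=-72, (18*24 - -14*-15)=222, (-14*-14 - -40*24)=1156, (-40*-40 - -30*-14)=1180; twice the area = |3820| = 3820; area = 1910; answer 1910

1910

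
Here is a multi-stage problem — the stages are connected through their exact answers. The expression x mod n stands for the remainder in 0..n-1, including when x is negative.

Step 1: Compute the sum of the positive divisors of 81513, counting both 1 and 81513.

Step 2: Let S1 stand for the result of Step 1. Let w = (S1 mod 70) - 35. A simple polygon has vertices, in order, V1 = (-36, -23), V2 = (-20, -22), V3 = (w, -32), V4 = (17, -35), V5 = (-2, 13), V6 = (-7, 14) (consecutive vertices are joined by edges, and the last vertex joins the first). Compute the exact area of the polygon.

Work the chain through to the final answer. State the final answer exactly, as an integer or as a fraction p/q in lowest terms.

Step 1: 81513 = 3^3 * 3019; sigma = (1 + 3 + 9 + 27) * (1 + 3019) = 40 * 3020 = 120800; answer 120800
Step 2: S1 = 120800; w = 15; cross terms: (-36*-22 - -20*-23)=332, (-20*-32 - 15*-22)=970, (15*-35 - 17*-32)=19, (17*13 - -2*-35)=151, (-2*14 - -7*13)=63, (-7*-23 - -36*14)=665; twice the area = |2200| = 2200; area = 1100; answer 1100

1100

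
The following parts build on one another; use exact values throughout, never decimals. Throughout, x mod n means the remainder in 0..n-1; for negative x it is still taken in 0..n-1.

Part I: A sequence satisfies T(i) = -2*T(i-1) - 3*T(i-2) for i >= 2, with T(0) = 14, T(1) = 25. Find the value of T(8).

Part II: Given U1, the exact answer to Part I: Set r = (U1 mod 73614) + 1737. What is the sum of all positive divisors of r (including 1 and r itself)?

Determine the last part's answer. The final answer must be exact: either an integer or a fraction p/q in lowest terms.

Part I: T(2) = -2*(25) - 3*(14) = -92; iterating: T(2)=-92, T(3)=109, T(4)=58, T(5)=-443, T(6)=712, T(7)=-95, T(8)=-1946; answer -1946
Part II: U1 = -1946; r = 73405; 73405 = 5 * 53 * 277; sigma = (1 + 5) * (1 + 53) * (1 + 277) = 6 * 54 * 278 = 90072; answer 90072

90072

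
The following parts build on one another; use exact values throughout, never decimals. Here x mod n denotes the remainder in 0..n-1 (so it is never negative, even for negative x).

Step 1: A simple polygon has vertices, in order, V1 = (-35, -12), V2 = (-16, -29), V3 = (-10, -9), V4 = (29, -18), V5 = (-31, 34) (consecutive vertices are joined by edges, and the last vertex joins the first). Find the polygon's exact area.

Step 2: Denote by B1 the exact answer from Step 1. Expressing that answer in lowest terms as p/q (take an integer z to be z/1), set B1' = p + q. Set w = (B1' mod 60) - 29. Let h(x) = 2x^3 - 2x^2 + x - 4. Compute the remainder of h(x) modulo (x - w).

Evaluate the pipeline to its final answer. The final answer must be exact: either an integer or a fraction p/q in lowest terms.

33822

Step 1: cross terms: (-35*-29 - -16*-12)=823, (-16*-9 - -10*-29)=-146, (-10*-18 - 29*-9)=441, (29*34 - -31*-18)=428, (-31*-12 - -35*34)=1562; twice the area = |3108| = 3108; area = 1554; answer 1554
Step 2: B1 = 1554; threaded value p + q = 1555; w = 26; remainder = value at the root: 2*(26)^3 - 2*(26)^2 + 1*(26)^1 - 4 = (35152) + (-1352) + (26) + (-4) = 33822; answer 33822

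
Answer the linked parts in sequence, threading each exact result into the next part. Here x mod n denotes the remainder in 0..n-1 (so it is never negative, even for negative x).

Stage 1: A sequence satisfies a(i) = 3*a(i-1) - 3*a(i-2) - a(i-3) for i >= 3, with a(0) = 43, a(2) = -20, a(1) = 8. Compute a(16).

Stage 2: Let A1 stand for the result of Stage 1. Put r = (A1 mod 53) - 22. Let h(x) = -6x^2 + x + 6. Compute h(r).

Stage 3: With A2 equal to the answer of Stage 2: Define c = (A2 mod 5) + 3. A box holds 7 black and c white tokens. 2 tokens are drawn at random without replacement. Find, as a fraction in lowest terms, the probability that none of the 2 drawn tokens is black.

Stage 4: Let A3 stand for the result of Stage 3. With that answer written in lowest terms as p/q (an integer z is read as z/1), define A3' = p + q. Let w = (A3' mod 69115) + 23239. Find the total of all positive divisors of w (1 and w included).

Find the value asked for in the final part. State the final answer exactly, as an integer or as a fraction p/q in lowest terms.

27912

Stage 1: a(3) = 3*(-20) - 3*(8) - 1*(43) = -127; iterating: a(3)=-127, a(4)=-329, a(5)=-586, a(6)=-644, a(7)=155, a(8)=2983, a(9)=9128, a(10)=18280, a(11)=24473, a(12)=9451, a(13)=-63346, a(14)=-242864, a(15)=-548005, a(16)=-852077; answer -852077
Stage 2: A1 = -852077; r = -18; -6*(-18)^2 + 1*(-18)^1 + 6 = (-1944) + (-18) + (6) = -1956; answer -1956
Stage 3: A2 = -1956; c = 7; total draws C(14,2) = 91; favorable C(7,2) = 21; P = 3/13; answer 3/13
Stage 4: A3 = 3/13; threaded value p + q = 16; w = 23255; 23255 = 5 * 4651; sigma = (1 + 5) * (1 + 4651) = 6 * 4652 = 27912; answer 27912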